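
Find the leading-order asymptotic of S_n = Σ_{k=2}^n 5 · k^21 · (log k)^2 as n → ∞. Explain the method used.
S_n ~ 5 · n^22 · (log n)^2 / 22

By integral comparison, S_n = ∫_1^n 5 · x^21 · (log x)^2 dx + O(n^21 · (log n)^2). For the integral, the leading term of ∫_1^n x^21 (log x)^2 dx is n^22/22 · (log n)^2 (by repeated integration by parts; each step lowers the log-exponent and produces a relatively O(1/log n) correction). Hence S_n ~ 5 · n^22 · (log n)^2 / 22.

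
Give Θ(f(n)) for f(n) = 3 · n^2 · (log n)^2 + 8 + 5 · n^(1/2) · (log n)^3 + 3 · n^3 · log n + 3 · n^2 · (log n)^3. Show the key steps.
f(n) ∈ Θ(n^3 · log n)

Compare the terms by growth order. For large n, n^a · (log n)^b dominates n^a' · (log n)^b' iff a > a', or (a = a' and b > b'). Ranking the 5 terms shows the dominant one is 3 · n^3 · log n. Hence f(n) ∈ Θ(n^3 · log n).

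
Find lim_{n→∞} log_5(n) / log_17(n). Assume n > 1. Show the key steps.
lim = ln(17) / ln(5) = log_5(17)

Change of base: log_5(n) = ln n / ln 5 and log_17(n) = ln n / ln 17. The ratio is (ln n / ln 5) · (ln 17 / ln n) = ln 17 / ln 5, a constant independent of n. So the limit is ln 17 / ln 5 = log_5(17).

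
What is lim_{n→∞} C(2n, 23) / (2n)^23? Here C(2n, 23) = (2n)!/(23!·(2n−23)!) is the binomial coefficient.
lim = 1/23! = 1/25852016738884976640000

With N = 2n → ∞: C(N, 23) / N^23 = [N(N−1)…(N−22)] / (23! · N^23) = (1/23!) · 1 · (1 − 1/(2n)) · … · (1 − 22/(2n)). Each factor → 1 as N → ∞, so the limit is 1/23! = 1/25852016738884976640000.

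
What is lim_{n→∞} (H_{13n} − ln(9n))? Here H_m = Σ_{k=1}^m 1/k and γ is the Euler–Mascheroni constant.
lim = ln(13/9) + γ

By Euler-Maclaurin, H_m = ln m + γ + O(1/m). So
  H_{13n} − ln(9n) = ln(13n) + γ − ln(9n) + O(1/n)
                       = ln(13/9) + γ + O(1/n).
Hence the limit is ln(13/9) + γ.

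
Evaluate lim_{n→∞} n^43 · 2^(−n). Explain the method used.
lim = 0

Exponentials with base > 1 dominate every fixed polynomial: for any fixed c, n^c / 2^n → 0 as n → ∞ (e.g. by the ratio test, or by writing 2^n = e^(n ln 2) and noting e^(n ln 2) / n^c → ∞). Hence n^43 · 2^(−n) = n^43 / 2^n → 0.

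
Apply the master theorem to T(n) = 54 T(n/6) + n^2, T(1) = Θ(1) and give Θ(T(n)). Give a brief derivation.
T(n) = Θ(n^(log_6 54))

Master theorem: compare f(n) = n^2 to n^(log_6 54) where log_6 54 ≈ 2.226. Since 2 < log_6 54, we have f(n) = O(n^(log_6 54 − ε)) for some ε > 0 — Case 1. Hence T(n) = Θ(n^(log_6 54)).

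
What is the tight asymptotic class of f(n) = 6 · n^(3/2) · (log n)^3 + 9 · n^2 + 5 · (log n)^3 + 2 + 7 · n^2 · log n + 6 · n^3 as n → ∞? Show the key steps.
f(n) ∈ Θ(n^3)

Compare the terms by growth order. For large n, n^a · (log n)^b dominates n^a' · (log n)^b' iff a > a', or (a = a' and b > b'). Ranking the 6 terms shows the dominant one is 6 · n^3. Hence f(n) ∈ Θ(n^3).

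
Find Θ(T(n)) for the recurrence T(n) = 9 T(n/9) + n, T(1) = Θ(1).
T(n) = Θ(n log n)

log_9 9 = 1, and f(n) = n = Θ(n^(log_9 9)). This is Case 2 of the master theorem: T(n) = Θ(f(n) · log n) = Θ(n log n).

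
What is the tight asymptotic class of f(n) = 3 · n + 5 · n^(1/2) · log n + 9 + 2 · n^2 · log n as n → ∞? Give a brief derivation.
f(n) ∈ Θ(n^2 · log n)

Compare the terms by growth order. For large n, n^a · (log n)^b dominates n^a' · (log n)^b' iff a > a', or (a = a' and b > b'). Ranking the 4 terms shows the dominant one is 2 · n^2 · log n. Hence f(n) ∈ Θ(n^2 · log n).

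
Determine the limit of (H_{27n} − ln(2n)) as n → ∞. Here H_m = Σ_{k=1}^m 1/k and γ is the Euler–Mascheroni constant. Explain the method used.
lim = ln(27/2) + γ

By Euler-Maclaurin, H_m = ln m + γ + O(1/m). So
  H_{27n} − ln(2n) = ln(27n) + γ − ln(2n) + O(1/n)
                       = ln(27/2) + γ + O(1/n).
Hence the limit is ln(27/2) + γ.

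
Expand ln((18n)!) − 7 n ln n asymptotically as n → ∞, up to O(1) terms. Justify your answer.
ln((18n)!) − 7 n ln n = 11 n ln n + 18(ln 18 − 1) n + (1/2) ln(2π·18n) + O(1/n)

Stirling: ln((18n)!) = 18n ln(18n) − 18n + (1/2) ln(2π·18n) + O(1/n).
Expand 18n ln(18n) = 18n (ln n + ln 18) = 18n ln n + 18n ln 18.
Subtract 7n ln n: leading term is (18 − 7) n ln n = 11 n ln n. The next term is 18n ln 18 − 18n = 18(ln 18 − 1) n. Then the (1/2) ln(2π·18n) correction.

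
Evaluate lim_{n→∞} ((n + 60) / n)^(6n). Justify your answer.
lim = e^360

Rewrite as (1 + 60/n)^(6n). By the standard limit (1 + x/n)^n → e^x, we have (1 + 60/n)^n → e^60, and raising to the 6th power gives e^360.
More precisely, ln[(1 + 60/n)^(6n)] = 6n · ln(1 + 60/n) = 6n · (60/n + O(1/n^2)) = 360 + O(1/n) → 360.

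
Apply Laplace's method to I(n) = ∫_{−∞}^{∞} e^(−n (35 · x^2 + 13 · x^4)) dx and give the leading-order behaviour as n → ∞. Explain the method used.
I(n) ~ sqrt(π/(35n))

φ(x) = 35 · x^2 + 13 · x^4 has its unique global minimum at x* = 0 (since φ'(x) = 70x + 52x^3 = 0 only at x = 0 for real x with both coefficients positive, and φ → ∞ as |x| → ∞). At x* = 0, φ(0) = 0 and φ''(0) = 70. Laplace's method then gives
  I(n) ~ sqrt(2π / (n · φ''(0))) · e^(−n φ(0)) = sqrt(2π / (70n)) = sqrt(π/(35n)).
The 13 · x^4 term contributes only at subleading order (an O(1/n) relative correction).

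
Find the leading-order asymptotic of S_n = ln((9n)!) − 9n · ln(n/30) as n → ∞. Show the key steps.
S_n ~ 9n · (ln 270 − 1) + O(ln n)

Stirling: ln((9n)!) = 9n ln(9n) − 9n + O(ln n).
  S_n = 9n ln(9n) − 9n − 9n ln(n/30) + O(ln n)
      = 9n ln(9n) − 9n ln n + 9n ln 30 − 9n + O(ln n)
      = 9n ln 9 + 9n ln 30 − 9n + O(ln n)
      = 9n (ln 270 − 1) + O(ln n).
Numerically ln(270) − 1 ≈ 4.5984.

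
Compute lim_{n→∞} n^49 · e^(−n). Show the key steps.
lim = 0

Exponentials with base > 1 dominate every fixed polynomial: for any fixed c, n^c / e^n → 0 as n → ∞ (e.g. by the ratio test, or since e^n grows faster than any power of n). Hence n^49 · e^(−n) = n^49 / e^n → 0.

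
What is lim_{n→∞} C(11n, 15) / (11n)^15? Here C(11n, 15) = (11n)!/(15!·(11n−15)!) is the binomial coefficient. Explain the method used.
lim = 1/15! = 1/1307674368000

With N = 11n → ∞: C(N, 15) / N^15 = [N(N−1)…(N−14)] / (15! · N^15) = (1/15!) · 1 · (1 − 1/(11n)) · … · (1 − 14/(11n)). Each factor → 1 as N → ∞, so the limit is 1/15! = 1/1307674368000.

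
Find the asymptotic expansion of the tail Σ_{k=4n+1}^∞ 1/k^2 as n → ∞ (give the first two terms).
Σ_{k>4n} 1/k^2 = 1/(1 · (4n)) − 1/(2 · (4n)^2) + O(1/(4n)^3)

Compare to the integral: ∫_{4n}^∞ x^(−2) dx = [−x^(−1)/1]_{4n}^∞ = 1/((2−1)·(4n)). The Euler-Maclaurin correction adds −f(4n)/2 = −1/(2·(4n)^2). Euler-Maclaurin then gives
  Σ_{k>4n} 1/k^2 = ∫_{4n}^∞ dx/x^2 − 1/(2·(4n)^2) + O(1/(4n)^3).
(Equivalently this is ζ(2) − Σ_{k≤4n} 1/k^2.)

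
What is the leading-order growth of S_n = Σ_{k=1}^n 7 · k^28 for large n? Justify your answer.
S_n ~ 7 · n^29 / 29

By integral comparison (Euler-Maclaurin), Σ_{k=1}^n 7 · k^28 = 7 · ∫_0^n x^28 dx + O(n^28) = 7 · n^29/29 + O(n^28). (Equivalently, Faulhaber's formula gives the same leading term.)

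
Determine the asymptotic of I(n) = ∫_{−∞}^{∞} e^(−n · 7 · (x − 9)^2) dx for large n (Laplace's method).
I(n) = sqrt(π/(7n))

Here φ(x) = 7 · (x − 9)^2 has its unique minimum at x* = 9 with φ(x*) = 0 and φ''(x*) = 14. Laplace's method gives
  I(n) ~ e^(−n φ(x*)) · sqrt(2π / (n · φ''(x*))) = sqrt(2π / (14n)) = sqrt(π/(7n)).
This is exact: substituting u = (x − 9)·sqrt(7n) gives I(n) = (1/sqrt(7n)) ∫_{−∞}^{∞} e^(−u^2) du = sqrt(π/(7n)).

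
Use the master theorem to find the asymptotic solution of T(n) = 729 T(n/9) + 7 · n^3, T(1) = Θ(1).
T(n) = Θ(n^3 log n)

log_9 729 = 3, and f(n) = 7 · n^3 = Θ(n^(log_9 729)). This is Case 2 of the master theorem: T(n) = Θ(f(n) · log n) = Θ(n^3 log n).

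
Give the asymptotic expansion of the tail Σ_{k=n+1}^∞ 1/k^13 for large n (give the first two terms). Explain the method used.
Σ_{k>n} 1/k^13 = 1/(12 · n^12) − 1/(2 · n^13) + O(1/n^14)

Compare to the integral: ∫_{n}^∞ x^(−13) dx = [−x^(−12)/12]_{n}^∞ = 1/((13−1)·n^12). The Euler-Maclaurin correction adds −f(n)/2 = −1/(2·n^13). Euler-Maclaurin then gives
  Σ_{k>n} 1/k^13 = ∫_{n}^∞ dx/x^13 − 1/(2·n^13) + O(1/n^14).
(Equivalently this is ζ(13) − Σ_{k≤n} 1/k^13.)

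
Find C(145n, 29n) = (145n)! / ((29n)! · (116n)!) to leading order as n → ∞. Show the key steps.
C(145n, 29n) ~ (3125/256)^(29n) · sqrt(5/(8π·29n))

Write N = 29n. Apply Stirling to each factorial:
  (5N)! ~ sqrt(2π·5N) · (5N/e)^(5N),
  N! ~ sqrt(2π N) · (N/e)^N,
  (4N)! ~ sqrt(2π·4N) · (4N/e)^(4N).
The exponential factors combine to (5N)^(5N) / (N^N · (4N)^(4N)) = 5^(5N)/4^(4N) = (5^5/4^4)^N = (3125/256)^N.
The square-root prefactors combine to sqrt(2π·5N) / (sqrt(2π N)·sqrt(2π·4N)) = sqrt(5 / (2π·4·N)) = sqrt(5/(8π·29n)).
Substituting N = 29n: C(145n, 29n) ~ (3125/256)^(29n) · sqrt(5/(8π·29n)).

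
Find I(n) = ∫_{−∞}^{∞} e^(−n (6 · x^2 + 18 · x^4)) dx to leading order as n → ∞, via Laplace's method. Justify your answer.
I(n) ~ sqrt(π/(6n))

φ(x) = 6 · x^2 + 18 · x^4 has its unique global minimum at x* = 0 (since φ'(x) = 12x + 72x^3 = 0 only at x = 0 for real x with both coefficients positive, and φ → ∞ as |x| → ∞). At x* = 0, φ(0) = 0 and φ''(0) = 12. Laplace's method then gives
  I(n) ~ sqrt(2π / (n · φ''(0))) · e^(−n φ(0)) = sqrt(2π / (12n)) = sqrt(π/(6n)).
The 18 · x^4 term contributes only at subleading order (an O(1/n) relative correction).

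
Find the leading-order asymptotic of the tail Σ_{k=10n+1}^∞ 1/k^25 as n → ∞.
Σ_{k>10n} 1/k^25 ~ 1/(24 · (10n)^24)

Compare to the integral: ∫_{10n}^∞ x^(−25) dx = [−x^(−24)/24]_{10n}^∞ = 1/((25−1)·(10n)^24). Euler-Maclaurin then gives
  Σ_{k>10n} 1/k^25 = ∫_{10n}^∞ dx/x^25 − 1/(2·(10n)^25) + O(1/(10n)^26).
(Equivalently this is ζ(25) − Σ_{k≤10n} 1/k^25.)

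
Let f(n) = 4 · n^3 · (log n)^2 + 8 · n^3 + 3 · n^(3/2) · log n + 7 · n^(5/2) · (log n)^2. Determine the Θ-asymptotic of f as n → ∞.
f(n) ∈ Θ(n^3 · (log n)^2)

Compare the terms by growth order. For large n, n^a · (log n)^b dominates n^a' · (log n)^b' iff a > a', or (a = a' and b > b'). Ranking the 4 terms shows the dominant one is 4 · n^3 · (log n)^2. Hence f(n) ∈ Θ(n^3 · (log n)^2).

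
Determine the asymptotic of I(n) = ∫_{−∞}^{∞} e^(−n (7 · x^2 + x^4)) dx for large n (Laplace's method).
I(n) ~ sqrt(π/(7n))

φ(x) = 7 · x^2 + x^4 has its unique global minimum at x* = 0 (since φ'(x) = 14x + 4x^3 = 0 only at x = 0 for real x with both coefficients positive, and φ → ∞ as |x| → ∞). At x* = 0, φ(0) = 0 and φ''(0) = 14. Laplace's method then gives
  I(n) ~ sqrt(2π / (n · φ''(0))) · e^(−n φ(0)) = sqrt(2π / (14n)) = sqrt(π/(7n)).
The x^4 term contributes only at subleading order (an O(1/n) relative correction).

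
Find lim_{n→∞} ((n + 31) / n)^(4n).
lim = e^124

Rewrite as (1 + 31/n)^(4n). By the standard limit (1 + x/n)^n → e^x, we have (1 + 31/n)^n → e^31, and raising to the 4th power gives e^124.
More precisely, ln[(1 + 31/n)^(4n)] = 4n · ln(1 + 31/n) = 4n · (31/n + O(1/n^2)) = 124 + O(1/n) → 124.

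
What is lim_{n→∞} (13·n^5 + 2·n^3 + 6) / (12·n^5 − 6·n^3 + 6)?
lim = 13/12

For large n the leading n^5 terms dominate both numerator and denominator. Dividing top and bottom by n^5, every other term tends to 0, leaving 13/12.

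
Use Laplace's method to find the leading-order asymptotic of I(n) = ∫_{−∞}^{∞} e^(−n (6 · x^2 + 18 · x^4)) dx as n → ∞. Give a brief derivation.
I(n) ~ sqrt(π/(6n))

φ(x) = 6 · x^2 + 18 · x^4 has its unique global minimum at x* = 0 (since φ'(x) = 12x + 72x^3 = 0 only at x = 0 for real x with both coefficients positive, and φ → ∞ as |x| → ∞). At x* = 0, φ(0) = 0 and φ''(0) = 12. Laplace's method then gives
  I(n) ~ sqrt(2π / (n · φ''(0))) · e^(−n φ(0)) = sqrt(2π / (12n)) = sqrt(π/(6n)).
The 18 · x^4 term contributes only at subleading order (an O(1/n) relative correction).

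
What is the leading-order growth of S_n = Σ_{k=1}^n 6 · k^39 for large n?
S_n ~ 3 · n^40 / 20

By integral comparison (Euler-Maclaurin), Σ_{k=1}^n 6 · k^39 = 6 · ∫_0^n x^39 dx + O(n^39) = 6 · n^40/40 = 3 · n^40 / 20 + O(n^39). (Equivalently, Faulhaber's formula gives the same leading term.)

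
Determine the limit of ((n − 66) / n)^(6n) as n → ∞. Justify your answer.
lim = e^(−396)

Rewrite as (1 − 66/n)^(6n). By the standard limit (1 + x/n)^n → e^x, we have (1 − 66/n)^n → e^(−66), and raising to the 6th power gives e^(−396).
More precisely, ln[(1 − 66/n)^(6n)] = 6n · ln(1 − 66/n) = 6n · (-66/n + O(1/n^2)) = -396 + O(1/n) → -396.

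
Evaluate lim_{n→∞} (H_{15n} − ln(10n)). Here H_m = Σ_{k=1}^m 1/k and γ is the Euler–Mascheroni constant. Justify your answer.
lim = ln(3/2) + γ

By Euler-Maclaurin, H_m = ln m + γ + O(1/m). So
  H_{15n} − ln(10n) = ln(15n) + γ − ln(10n) + O(1/n)
                       = ln(15/10) + γ + O(1/n).
Hence the limit is ln(15/10) + γ (= ln(3/2)).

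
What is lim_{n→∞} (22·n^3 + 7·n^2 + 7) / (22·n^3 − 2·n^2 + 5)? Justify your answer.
lim = 22/22 = 1

For large n the leading n^3 terms dominate both numerator and denominator. Dividing top and bottom by n^3, every other term tends to 0, leaving 22/22 = 1.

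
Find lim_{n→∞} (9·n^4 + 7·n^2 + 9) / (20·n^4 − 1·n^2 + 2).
lim = 9/20

For large n the leading n^4 terms dominate both numerator and denominator. Dividing top and bottom by n^4, every other term tends to 0, leaving 9/20.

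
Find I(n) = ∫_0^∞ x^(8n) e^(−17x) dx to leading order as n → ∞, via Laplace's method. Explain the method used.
I(n) ~ (sqrt(2π·8n) / 17) · (8n/(17e))^(8n)

Write the integrand as exp(8n ln x − 17x) and set f(x) = 8n ln x − 17x. Then f'(x) = 8n/x − 17 = 0 at x* = 8n/17, and f''(x*) = −8n/x*^2 = −17^2/(8n). Laplace's method (interior maximum) gives
  I(n) ~ e^(f(x*)) · sqrt(2π / |f''(x*)|)
        = exp(8n ln(8n/17) − 8n) · sqrt(2π · 8n / 17^2)
        = (8n/17)^(8n) e^(−8n) · sqrt(2π·8n) / 17
        = (sqrt(2π·8n) / 17) · (8n/(17e))^(8n).
This matches Γ(8n+1)/17^(8n+1) with Stirling applied to Γ.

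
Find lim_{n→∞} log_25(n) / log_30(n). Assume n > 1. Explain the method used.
lim = ln(30) / ln(25) = log_25(30)

Change of base: log_25(n) = ln n / ln 25 and log_30(n) = ln n / ln 30. The ratio is (ln n / ln 25) · (ln 30 / ln n) = ln 30 / ln 25, a constant independent of n. So the limit is ln 30 / ln 25 = log_25(30).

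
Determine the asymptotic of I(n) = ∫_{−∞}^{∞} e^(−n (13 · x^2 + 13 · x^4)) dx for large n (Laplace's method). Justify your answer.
I(n) ~ sqrt(π/(13n))

φ(x) = 13 · x^2 + 13 · x^4 has its unique global minimum at x* = 0 (since φ'(x) = 26x + 52x^3 = 0 only at x = 0 for real x with both coefficients positive, and φ → ∞ as |x| → ∞). At x* = 0, φ(0) = 0 and φ''(0) = 26. Laplace's method then gives
  I(n) ~ sqrt(2π / (n · φ''(0))) · e^(−n φ(0)) = sqrt(2π / (26n)) = sqrt(π/(13n)).
The 13 · x^4 term contributes only at subleading order (an O(1/n) relative correction).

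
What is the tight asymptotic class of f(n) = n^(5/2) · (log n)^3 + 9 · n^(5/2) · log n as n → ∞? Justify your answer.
f(n) ∈ Θ(n^(5/2) · (log n)^3)

Compare the terms by growth order. For large n, n^a · (log n)^b dominates n^a' · (log n)^b' iff a > a', or (a = a' and b > b'). Ranking the 2 terms shows the dominant one is n^(5/2) · (log n)^3. Hence f(n) ∈ Θ(n^(5/2) · (log n)^3).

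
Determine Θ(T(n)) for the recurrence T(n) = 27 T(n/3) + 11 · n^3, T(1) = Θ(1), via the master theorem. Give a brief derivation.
T(n) = Θ(n^3 log n)

log_3 27 = 3, and f(n) = 11 · n^3 = Θ(n^(log_3 27)). This is Case 2 of the master theorem: T(n) = Θ(f(n) · log n) = Θ(n^3 log n).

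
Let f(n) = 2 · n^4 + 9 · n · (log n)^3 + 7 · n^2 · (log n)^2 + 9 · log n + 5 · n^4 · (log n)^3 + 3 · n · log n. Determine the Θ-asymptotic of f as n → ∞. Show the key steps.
f(n) ∈ Θ(n^4 · (log n)^3)

Compare the terms by growth order. For large n, n^a · (log n)^b dominates n^a' · (log n)^b' iff a > a', or (a = a' and b > b'). Ranking the 6 terms shows the dominant one is 5 · n^4 · (log n)^3. Hence f(n) ∈ Θ(n^4 · (log n)^3).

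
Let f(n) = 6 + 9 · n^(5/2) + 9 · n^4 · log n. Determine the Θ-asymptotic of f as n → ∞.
f(n) ∈ Θ(n^4 · log n)

Compare the terms by growth order. For large n, n^a · (log n)^b dominates n^a' · (log n)^b' iff a > a', or (a = a' and b > b'). Ranking the 3 terms shows the dominant one is 9 · n^4 · log n. Hence f(n) ∈ Θ(n^4 · log n).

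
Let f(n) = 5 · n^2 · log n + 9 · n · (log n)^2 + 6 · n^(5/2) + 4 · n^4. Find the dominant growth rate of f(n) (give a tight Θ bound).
f(n) ∈ Θ(n^4)

Compare the terms by growth order. For large n, n^a · (log n)^b dominates n^a' · (log n)^b' iff a > a', or (a = a' and b > b'). Ranking the 4 terms shows the dominant one is 4 · n^4. Hence f(n) ∈ Θ(n^4).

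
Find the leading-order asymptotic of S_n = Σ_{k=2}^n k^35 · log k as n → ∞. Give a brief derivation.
S_n ~ n^36 log n / 36 − n^36 / 1296

By integral comparison, S_n = ∫_1^n x^35 · log x dx + O(n^35 · log n). For the integral, ∫ x^35 log x dx = n^36 log n / 36 − n^36/1296 (integration by parts). Hence S_n ~ n^36 log n / 36 − n^36 / 1296.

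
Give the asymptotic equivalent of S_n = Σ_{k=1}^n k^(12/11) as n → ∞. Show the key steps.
S_n ~ (11/23) · n^(23/11)

Integral comparison: Σ_{k=1}^n k^(12/11) = ∫_0^n x^(12/11) dx + O(n^(12/11)). The integral is n^(1 + 12/11) / (1 + 12/11) = n^((12+11)/11) / ((12+11)/11) = (11/23) · n^(23/11).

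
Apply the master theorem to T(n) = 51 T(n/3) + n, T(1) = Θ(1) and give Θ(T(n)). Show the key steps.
T(n) = Θ(n^(log_3 51))

Master theorem: compare f(n) = n to n^(log_3 51) where log_3 51 ≈ 3.579. Since 1 < log_3 51, we have f(n) = O(n^(log_3 51 − ε)) for some ε > 0 — Case 1. Hence T(n) = Θ(n^(log_3 51)).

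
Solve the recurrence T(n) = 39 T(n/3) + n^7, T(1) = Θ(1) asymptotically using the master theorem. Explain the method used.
T(n) = Θ(n^7)

log_3 39 ≈ 3.335. f(n) = n^7 dominates n^(log_3 39) since 7 > 3.335, and the regularity condition a·f(n/b) = 39·(n/3)^7 = (39/2187)·n^7 ≤ c·f(n) holds with c = 39/2187 ≈ 0.0178 < 1. So this is Case 3: T(n) = Θ(f(n)) = Θ(n^7).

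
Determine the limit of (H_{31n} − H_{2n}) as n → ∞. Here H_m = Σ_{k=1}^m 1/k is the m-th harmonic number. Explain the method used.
lim = ln(31/2)

Euler-Maclaurin gives H_m = ln m + γ + 1/(2m) + O(1/m^2). The γ and O(1/m) terms cancel in the difference:
  H_{31n} − H_{2n} = ln(31n) − ln(2n) + O(1/n) = ln(31/2) + O(1/n).
Hence the limit is ln(31/2).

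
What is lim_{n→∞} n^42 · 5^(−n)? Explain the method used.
lim = 0

Exponentials with base > 1 dominate every fixed polynomial: for any fixed c, n^c / 5^n → 0 as n → ∞ (e.g. by the ratio test, or by writing 5^n = e^(n ln 5) and noting e^(n ln 5) / n^c → ∞). Hence n^42 · 5^(−n) = n^42 / 5^n → 0.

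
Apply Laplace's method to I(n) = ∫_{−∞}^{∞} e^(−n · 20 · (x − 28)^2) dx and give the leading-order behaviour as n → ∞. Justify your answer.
I(n) = sqrt(π/(20n))

Here φ(x) = 20 · (x − 28)^2 has its unique minimum at x* = 28 with φ(x*) = 0 and φ''(x*) = 40. Laplace's method gives
  I(n) ~ e^(−n φ(x*)) · sqrt(2π / (n · φ''(x*))) = sqrt(2π / (40n)) = sqrt(π/(20n)).
This is exact: substituting u = (x − 28)·sqrt(20n) gives I(n) = (1/sqrt(20n)) ∫_{−∞}^{∞} e^(−u^2) du = sqrt(π/(20n)).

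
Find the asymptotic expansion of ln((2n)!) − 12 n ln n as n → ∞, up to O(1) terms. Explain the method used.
ln((2n)!) − 12 n ln n = −10 n ln n + 2(ln 2 − 1) n + (1/2) ln(2π·2n) + O(1/n)

Stirling: ln((2n)!) = 2n ln(2n) − 2n + (1/2) ln(2π·2n) + O(1/n).
Expand 2n ln(2n) = 2n (ln n + ln 2) = 2n ln n + 2n ln 2.
Subtract 12n ln n: leading term is (2 − 12) n ln n = −10 n ln n. The next term is 2n ln 2 − 2n = 2(ln 2 − 1) n. Then the (1/2) ln(2π·2n) correction.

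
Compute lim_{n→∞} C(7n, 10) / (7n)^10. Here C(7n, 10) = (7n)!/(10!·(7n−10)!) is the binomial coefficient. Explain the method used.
lim = 1/10! = 1/3628800

With N = 7n → ∞: C(N, 10) / N^10 = [N(N−1)…(N−9)] / (10! · N^10) = (1/10!) · 1 · (1 − 1/(7n)) · … · (1 − 9/(7n)). Each factor → 1 as N → ∞, so the limit is 1/10! = 1/3628800.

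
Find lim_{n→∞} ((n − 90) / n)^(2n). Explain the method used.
lim = e^(−180)

Rewrite as (1 − 90/n)^(2n). By the standard limit (1 + x/n)^n → e^x, we have (1 − 90/n)^n → e^(−90), and raising to the 2nd power gives e^(−180).
More precisely, ln[(1 − 90/n)^(2n)] = 2n · ln(1 − 90/n) = 2n · (-90/n + O(1/n^2)) = -180 + O(1/n) → -180.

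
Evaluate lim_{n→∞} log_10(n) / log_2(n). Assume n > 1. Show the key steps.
lim = ln(2) / ln(10) = log_10(2)

Change of base: log_10(n) = ln n / ln 10 and log_2(n) = ln n / ln 2. The ratio is (ln n / ln 10) · (ln 2 / ln n) = ln 2 / ln 10, a constant independent of n. So the limit is ln 2 / ln 10 = log_10(2).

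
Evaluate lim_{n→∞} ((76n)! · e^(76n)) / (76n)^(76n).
lim = ∞

Stirling: (76n)! ~ sqrt(2π·76n) · (76n/e)^(76n). Hence
  (76n)! · e^(76n) / (76n)^(76n) ~ sqrt(2π·76n) = sqrt(2π·76) · sqrt(n) → ∞.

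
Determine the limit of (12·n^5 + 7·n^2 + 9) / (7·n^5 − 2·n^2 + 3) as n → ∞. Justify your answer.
lim = 12/7

For large n the leading n^5 terms dominate both numerator and denominator. Dividing top and bottom by n^5, every other term tends to 0, leaving 12/7.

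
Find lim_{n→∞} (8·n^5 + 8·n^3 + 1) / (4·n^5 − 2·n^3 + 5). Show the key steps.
lim = 8/4 = 2

For large n the leading n^5 terms dominate both numerator and denominator. Dividing top and bottom by n^5, every other term tends to 0, leaving 8/4 = 2.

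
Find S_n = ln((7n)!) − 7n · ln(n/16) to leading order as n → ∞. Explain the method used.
S_n ~ 7n · (ln 112 − 1) + O(ln n)

Stirling: ln((7n)!) = 7n ln(7n) − 7n + O(ln n).
  S_n = 7n ln(7n) − 7n − 7n ln(n/16) + O(ln n)
      = 7n ln(7n) − 7n ln n + 7n ln 16 − 7n + O(ln n)
      = 7n ln 7 + 7n ln 16 − 7n + O(ln n)
      = 7n (ln 112 − 1) + O(ln n).
Numerically ln(112) − 1 ≈ 3.7185.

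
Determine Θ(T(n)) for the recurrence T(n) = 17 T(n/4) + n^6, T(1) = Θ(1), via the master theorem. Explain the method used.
T(n) = Θ(n^6)

log_4 17 ≈ 2.044. f(n) = n^6 dominates n^(log_4 17) since 6 > 2.044, and the regularity condition a·f(n/b) = 17·(n/4)^6 = (17/4096)·n^6 ≤ c·f(n) holds with c = 17/4096 ≈ 0.00415 < 1. So this is Case 3: T(n) = Θ(f(n)) = Θ(n^6).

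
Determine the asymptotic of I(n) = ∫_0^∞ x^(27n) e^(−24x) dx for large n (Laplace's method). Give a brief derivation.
I(n) ~ (sqrt(2π·27n) / 24) · (27n/(24e))^(27n)

Write the integrand as exp(27n ln x − 24x) and set f(x) = 27n ln x − 24x. Then f'(x) = 27n/x − 24 = 0 at x* = 27n/24, and f''(x*) = −27n/x*^2 = −24^2/(27n). Laplace's method (interior maximum) gives
  I(n) ~ e^(f(x*)) · sqrt(2π / |f''(x*)|)
        = exp(27n ln(27n/24) − 27n) · sqrt(2π · 27n / 24^2)
        = (27n/24)^(27n) e^(−27n) · sqrt(2π·27n) / 24
        = (sqrt(2π·27n) / 24) · (27n/(24e))^(27n).
This matches Γ(27n+1)/24^(27n+1) with Stirling applied to Γ.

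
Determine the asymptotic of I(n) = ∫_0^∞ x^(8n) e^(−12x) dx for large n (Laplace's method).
I(n) ~ (sqrt(2π·8n) / 12) · (8n/(12e))^(8n)

Write the integrand as exp(8n ln x − 12x) and set f(x) = 8n ln x − 12x. Then f'(x) = 8n/x − 12 = 0 at x* = 8n/12, and f''(x*) = −8n/x*^2 = −12^2/(8n). Laplace's method (interior maximum) gives
  I(n) ~ e^(f(x*)) · sqrt(2π / |f''(x*)|)
        = exp(8n ln(8n/12) − 8n) · sqrt(2π · 8n / 12^2)
        = (8n/12)^(8n) e^(−8n) · sqrt(2π·8n) / 12
        = (sqrt(2π·8n) / 12) · (8n/(12e))^(8n).
This matches Γ(8n+1)/12^(8n+1) with Stirling applied to Γ.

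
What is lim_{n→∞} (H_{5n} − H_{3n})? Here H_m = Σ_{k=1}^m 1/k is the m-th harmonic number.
lim = ln(5/3)

Euler-Maclaurin gives H_m = ln m + γ + 1/(2m) + O(1/m^2). The γ and O(1/m) terms cancel in the difference:
  H_{5n} − H_{3n} = ln(5n) − ln(3n) + O(1/n) = ln(5/3) + O(1/n).
Hence the limit is ln(5/3).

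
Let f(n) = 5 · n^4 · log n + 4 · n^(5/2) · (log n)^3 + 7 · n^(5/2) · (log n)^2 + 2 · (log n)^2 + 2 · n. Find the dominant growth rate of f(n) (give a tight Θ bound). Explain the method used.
f(n) ∈ Θ(n^4 · log n)

Compare the terms by growth order. For large n, n^a · (log n)^b dominates n^a' · (log n)^b' iff a > a', or (a = a' and b > b'). Ranking the 5 terms shows the dominant one is 5 · n^4 · log n. Hence f(n) ∈ Θ(n^4 · log n).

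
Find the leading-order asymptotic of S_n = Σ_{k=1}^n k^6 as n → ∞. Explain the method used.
S_n ~ n^7 / 7

By integral comparison (Euler-Maclaurin), Σ_{k=1}^n k^6 = ∫_0^n x^6 dx + O(n^6) = n^7/7 + O(n^6). (Equivalently, Faulhaber's formula gives the same leading term.)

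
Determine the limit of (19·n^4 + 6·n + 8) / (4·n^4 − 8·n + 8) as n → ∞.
lim = 19/4

For large n the leading n^4 terms dominate both numerator and denominator. Dividing top and bottom by n^4, every other term tends to 0, leaving 19/4.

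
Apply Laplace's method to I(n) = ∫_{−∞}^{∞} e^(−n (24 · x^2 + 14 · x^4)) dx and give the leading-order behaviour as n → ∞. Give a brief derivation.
I(n) ~ sqrt(π/(24n))

φ(x) = 24 · x^2 + 14 · x^4 has its unique global minimum at x* = 0 (since φ'(x) = 48x + 56x^3 = 0 only at x = 0 for real x with both coefficients positive, and φ → ∞ as |x| → ∞). At x* = 0, φ(0) = 0 and φ''(0) = 48. Laplace's method then gives
  I(n) ~ sqrt(2π / (n · φ''(0))) · e^(−n φ(0)) = sqrt(2π / (48n)) = sqrt(π/(24n)).
The 14 · x^4 term contributes only at subleading order (an O(1/n) relative correction).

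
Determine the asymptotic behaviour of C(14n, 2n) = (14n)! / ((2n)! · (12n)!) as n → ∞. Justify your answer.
C(14n, 2n) ~ (823543/46656)^(2n) · sqrt(7/(12π·2n))

Write N = 2n. Apply Stirling to each factorial:
  (7N)! ~ sqrt(2π·7N) · (7N/e)^(7N),
  N! ~ sqrt(2π N) · (N/e)^N,
  (6N)! ~ sqrt(2π·6N) · (6N/e)^(6N).
The exponential factors combine to (7N)^(7N) / (N^N · (6N)^(6N)) = 7^(7N)/6^(6N) = (7^7/6^6)^N = (823543/46656)^N.
The square-root prefactors combine to sqrt(2π·7N) / (sqrt(2π N)·sqrt(2π·6N)) = sqrt(7 / (2π·6·N)) = sqrt(7/(12π·2n)).
Substituting N = 2n: C(14n, 2n) ~ (823543/46656)^(2n) · sqrt(7/(12π·2n)).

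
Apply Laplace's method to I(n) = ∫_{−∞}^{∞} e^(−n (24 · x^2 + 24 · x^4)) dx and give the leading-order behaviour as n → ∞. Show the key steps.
I(n) ~ sqrt(π/(24n))

φ(x) = 24 · x^2 + 24 · x^4 has its unique global minimum at x* = 0 (since φ'(x) = 48x + 96x^3 = 0 only at x = 0 for real x with both coefficients positive, and φ → ∞ as |x| → ∞). At x* = 0, φ(0) = 0 and φ''(0) = 48. Laplace's method then gives
  I(n) ~ sqrt(2π / (n · φ''(0))) · e^(−n φ(0)) = sqrt(2π / (48n)) = sqrt(π/(24n)).
The 24 · x^4 term contributes only at subleading order (an O(1/n) relative correction).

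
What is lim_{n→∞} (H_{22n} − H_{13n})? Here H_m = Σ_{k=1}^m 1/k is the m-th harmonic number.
lim = ln(22/13)

Euler-Maclaurin gives H_m = ln m + γ + 1/(2m) + O(1/m^2). The γ and O(1/m) terms cancel in the difference:
  H_{22n} − H_{13n} = ln(22n) − ln(13n) + O(1/n) = ln(22/13) + O(1/n).
Hence the limit is ln(22/13).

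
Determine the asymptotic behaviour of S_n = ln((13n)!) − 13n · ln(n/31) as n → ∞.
S_n ~ 13n · (ln 403 − 1) + O(ln n)

Stirling: ln((13n)!) = 13n ln(13n) − 13n + O(ln n).
  S_n = 13n ln(13n) − 13n − 13n ln(n/31) + O(ln n)
      = 13n ln(13n) − 13n ln n + 13n ln 31 − 13n + O(ln n)
      = 13n ln 13 + 13n ln 31 − 13n + O(ln n)
      = 13n (ln 403 − 1) + O(ln n).
Numerically ln(403) − 1 ≈ 4.9989.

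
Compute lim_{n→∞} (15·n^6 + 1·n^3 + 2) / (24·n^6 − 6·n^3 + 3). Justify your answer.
lim = 15/24 = 5/8

For large n the leading n^6 terms dominate both numerator and denominator. Dividing top and bottom by n^6, every other term tends to 0, leaving 15/24 = 5/8.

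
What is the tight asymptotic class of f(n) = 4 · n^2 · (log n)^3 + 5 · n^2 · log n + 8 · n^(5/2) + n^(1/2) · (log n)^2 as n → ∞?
f(n) ∈ Θ(n^(5/2))

Compare the terms by growth order. For large n, n^a · (log n)^b dominates n^a' · (log n)^b' iff a > a', or (a = a' and b > b'). Ranking the 4 terms shows the dominant one is 8 · n^(5/2). Hence f(n) ∈ Θ(n^(5/2)).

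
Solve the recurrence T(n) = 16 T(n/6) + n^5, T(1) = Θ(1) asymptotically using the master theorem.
T(n) = Θ(n^5)

log_6 16 ≈ 1.547. f(n) = n^5 dominates n^(log_6 16) since 5 > 1.547, and the regularity condition a·f(n/b) = 16·(n/6)^5 = (16/7776)·n^5 ≤ c·f(n) holds with c = 16/7776 ≈ 0.00206 < 1. So this is Case 3: T(n) = Θ(f(n)) = Θ(n^5).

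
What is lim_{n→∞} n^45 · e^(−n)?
lim = 0

Exponentials with base > 1 dominate every fixed polynomial: for any fixed c, n^c / e^n → 0 as n → ∞ (e.g. by the ratio test, or since e^n grows faster than any power of n). Hence n^45 · e^(−n) = n^45 / e^n → 0.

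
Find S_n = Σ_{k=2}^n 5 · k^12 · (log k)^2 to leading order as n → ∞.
S_n ~ 5 · n^13 · (log n)^2 / 13

By integral comparison, S_n = ∫_1^n 5 · x^12 · (log x)^2 dx + O(n^12 · (log n)^2). For the integral, the leading term of ∫_1^n x^12 (log x)^2 dx is n^13/13 · (log n)^2 (by repeated integration by parts; each step lowers the log-exponent and produces a relatively O(1/log n) correction). Hence S_n ~ 5 · n^13 · (log n)^2 / 13.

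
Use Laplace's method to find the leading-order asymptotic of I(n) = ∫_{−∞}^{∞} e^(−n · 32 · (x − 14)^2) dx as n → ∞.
I(n) = sqrt(π/(32n))

Here φ(x) = 32 · (x − 14)^2 has its unique minimum at x* = 14 with φ(x*) = 0 and φ''(x*) = 64. Laplace's method gives
  I(n) ~ e^(−n φ(x*)) · sqrt(2π / (n · φ''(x*))) = sqrt(2π / (64n)) = sqrt(π/(32n)).
This is exact: substituting u = (x − 14)·sqrt(32n) gives I(n) = (1/sqrt(32n)) ∫_{−∞}^{∞} e^(−u^2) du = sqrt(π/(32n)).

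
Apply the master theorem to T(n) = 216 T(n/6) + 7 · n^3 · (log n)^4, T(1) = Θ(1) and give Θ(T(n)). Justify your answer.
T(n) = Θ(n^3 · (log n)^5)

Here log_6 216 = 3 and f(n) = 7 · n^3 · (log n)^4 = Θ(n^(log_6 216) · (log n)^4). This is the extended Case 2 of the master theorem (f matches the critical exponent up to log factors), giving T(n) = Θ(n^(log_6 216) · (log n)^(4+1)) = Θ(n^3 · (log n)^5).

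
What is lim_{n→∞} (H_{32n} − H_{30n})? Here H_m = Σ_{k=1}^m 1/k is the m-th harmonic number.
lim = ln(32/30) = ln(16/15)

Euler-Maclaurin gives H_m = ln m + γ + 1/(2m) + O(1/m^2). The γ and O(1/m) terms cancel in the difference:
  H_{32n} − H_{30n} = ln(32n) − ln(30n) + O(1/n) = ln(32/30) + O(1/n).
Hence the limit is ln(32/30) = ln(16/15).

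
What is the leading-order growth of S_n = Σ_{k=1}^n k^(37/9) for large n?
S_n ~ (9/46) · n^(46/9)

Integral comparison: Σ_{k=1}^n k^(37/9) = ∫_0^n x^(37/9) dx + O(n^(37/9)). The integral is n^(1 + 37/9) / (1 + 37/9) = n^((37+9)/9) / ((37+9)/9) = (9/46) · n^(46/9).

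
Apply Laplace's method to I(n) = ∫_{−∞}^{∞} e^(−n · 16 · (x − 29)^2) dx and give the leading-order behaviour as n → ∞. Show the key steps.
I(n) = sqrt(π/(16n))

Here φ(x) = 16 · (x − 29)^2 has its unique minimum at x* = 29 with φ(x*) = 0 and φ''(x*) = 32. Laplace's method gives
  I(n) ~ e^(−n φ(x*)) · sqrt(2π / (n · φ''(x*))) = sqrt(2π / (32n)) = sqrt(π/(16n)).
This is exact: substituting u = (x − 29)·sqrt(16n) gives I(n) = (1/sqrt(16n)) ∫_{−∞}^{∞} e^(−u^2) du = sqrt(π/(16n)).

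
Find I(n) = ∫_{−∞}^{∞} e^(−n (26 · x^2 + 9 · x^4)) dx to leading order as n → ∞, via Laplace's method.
I(n) ~ sqrt(π/(26n))

φ(x) = 26 · x^2 + 9 · x^4 has its unique global minimum at x* = 0 (since φ'(x) = 52x + 36x^3 = 0 only at x = 0 for real x with both coefficients positive, and φ → ∞ as |x| → ∞). At x* = 0, φ(0) = 0 and φ''(0) = 52. Laplace's method then gives
  I(n) ~ sqrt(2π / (n · φ''(0))) · e^(−n φ(0)) = sqrt(2π / (52n)) = sqrt(π/(26n)).
The 9 · x^4 term contributes only at subleading order (an O(1/n) relative correction).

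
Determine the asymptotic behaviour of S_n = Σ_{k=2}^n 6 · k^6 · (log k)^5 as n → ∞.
S_n ~ 6 · n^7 · (log n)^5 / 7

By integral comparison, S_n = ∫_1^n 6 · x^6 · (log x)^5 dx + O(n^6 · (log n)^5). For the integral, the leading term of ∫_1^n x^6 (log x)^5 dx is n^7/7 · (log n)^5 (by repeated integration by parts; each step lowers the log-exponent and produces a relatively O(1/log n) correction). Hence S_n ~ 6 · n^7 · (log n)^5 / 7.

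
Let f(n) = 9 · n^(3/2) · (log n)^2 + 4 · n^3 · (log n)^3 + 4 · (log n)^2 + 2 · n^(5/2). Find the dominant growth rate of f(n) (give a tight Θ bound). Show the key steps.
f(n) ∈ Θ(n^3 · (log n)^3)

Compare the terms by growth order. For large n, n^a · (log n)^b dominates n^a' · (log n)^b' iff a > a', or (a = a' and b > b'). Ranking the 4 terms shows the dominant one is 4 · n^3 · (log n)^3. Hence f(n) ∈ Θ(n^3 · (log n)^3).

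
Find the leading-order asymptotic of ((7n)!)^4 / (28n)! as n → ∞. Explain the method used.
((7n)!)^4/(28n)! ~ ((2π·7n)^(3/2) / 2) · 4^(−4·7n)  →  0

Write N = 7n. Stirling: N! ~ sqrt(2π N)(N/e)^N and (4N)! ~ sqrt(2π·4N)·(4N/e)^(4N).
  (N!)^4/(4N)! ~ (2π N)^(4/2) (N/e)^(4N) / [sqrt(2π·4N) (4N/e)^(4N)]
     = (2π N)^(4/2) / sqrt(2π·4N) · (N/(4N))^(4N)
     = (2π N)^((4−1)/2) / 2 · 4^(−4N).
Since 4^4 > 1, the factor 4^(−4N) decays exponentially, so the ratio → 0. Substituting N = 7n gives the stated form.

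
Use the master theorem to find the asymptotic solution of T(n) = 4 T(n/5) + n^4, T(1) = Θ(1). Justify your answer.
T(n) = Θ(n^4)

log_5 4 ≈ 0.861. f(n) = n^4 dominates n^(log_5 4) since 4 > 0.861, and the regularity condition a·f(n/b) = 4·(n/5)^4 = (4/625)·n^4 ≤ c·f(n) holds with c = 4/625 ≈ 0.0064 < 1. So this is Case 3: T(n) = Θ(f(n)) = Θ(n^4).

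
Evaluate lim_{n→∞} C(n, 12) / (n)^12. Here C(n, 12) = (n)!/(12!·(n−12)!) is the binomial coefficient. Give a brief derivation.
lim = 1/12! = 1/479001600

With N = n → ∞: C(N, 12) / N^12 = [N(N−1)…(N−11)] / (12! · N^12) = (1/12!) · 1 · (1 − 1/n) · … · (1 − 11/n). Each factor → 1 as N → ∞, so the limit is 1/12! = 1/479001600.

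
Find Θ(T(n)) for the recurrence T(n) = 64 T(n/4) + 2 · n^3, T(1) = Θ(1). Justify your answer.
T(n) = Θ(n^3 log n)

log_4 64 = 3, and f(n) = 2 · n^3 = Θ(n^(log_4 64)). This is Case 2 of the master theorem: T(n) = Θ(f(n) · log n) = Θ(n^3 log n).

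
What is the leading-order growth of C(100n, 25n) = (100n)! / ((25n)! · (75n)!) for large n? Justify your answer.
C(100n, 25n) ~ (256/27)^(25n) · sqrt(2/(3π·25n))

Write N = 25n. Apply Stirling to each factorial:
  (4N)! ~ sqrt(2π·4N) · (4N/e)^(4N),
  N! ~ sqrt(2π N) · (N/e)^N,
  (3N)! ~ sqrt(2π·3N) · (3N/e)^(3N).
The exponential factors combine to (4N)^(4N) / (N^N · (3N)^(3N)) = 4^(4N)/3^(3N) = (4^4/3^3)^N = (256/27)^N.
The square-root prefactors combine to sqrt(2π·4N) / (sqrt(2π N)·sqrt(2π·3N)) = sqrt(4 / (2π·3·N)) = sqrt(2/(3π·25n)).
Substituting N = 25n: C(100n, 25n) ~ (256/27)^(25n) · sqrt(2/(3π·25n)).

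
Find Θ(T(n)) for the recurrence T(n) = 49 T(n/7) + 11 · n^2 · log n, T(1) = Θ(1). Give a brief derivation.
T(n) = Θ(n^2 · (log n)^2)

Here log_7 49 = 2 and f(n) = 11 · n^2 · log n = Θ(n^(log_7 49) · (log n)^1). This is the extended Case 2 of the master theorem (f matches the critical exponent up to log factors), giving T(n) = Θ(n^(log_7 49) · (log n)^(1+1)) = Θ(n^2 · (log n)^2).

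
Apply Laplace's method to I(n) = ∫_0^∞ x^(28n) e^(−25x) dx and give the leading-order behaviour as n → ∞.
I(n) ~ (sqrt(2π·28n) / 25) · (28n/(25e))^(28n)

Write the integrand as exp(28n ln x − 25x) and set f(x) = 28n ln x − 25x. Then f'(x) = 28n/x − 25 = 0 at x* = 28n/25, and f''(x*) = −28n/x*^2 = −25^2/(28n). Laplace's method (interior maximum) gives
  I(n) ~ e^(f(x*)) · sqrt(2π / |f''(x*)|)
        = exp(28n ln(28n/25) − 28n) · sqrt(2π · 28n / 25^2)
        = (28n/25)^(28n) e^(−28n) · sqrt(2π·28n) / 25
        = (sqrt(2π·28n) / 25) · (28n/(25e))^(28n).
This matches Γ(28n+1)/25^(28n+1) with Stirling applied to Γ.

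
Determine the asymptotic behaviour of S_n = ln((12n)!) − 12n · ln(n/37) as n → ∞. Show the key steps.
S_n ~ 12n · (ln 444 − 1) + O(ln n)

Stirling: ln((12n)!) = 12n ln(12n) − 12n + O(ln n).
  S_n = 12n ln(12n) − 12n − 12n ln(n/37) + O(ln n)
      = 12n ln(12n) − 12n ln n + 12n ln 37 − 12n + O(ln n)
      = 12n ln 12 + 12n ln 37 − 12n + O(ln n)
      = 12n (ln 444 − 1) + O(ln n).
Numerically ln(444) − 1 ≈ 5.0958.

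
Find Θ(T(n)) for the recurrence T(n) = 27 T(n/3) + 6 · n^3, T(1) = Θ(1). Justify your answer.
T(n) = Θ(n^3 log n)

log_3 27 = 3, and f(n) = 6 · n^3 = Θ(n^(log_3 27)). This is Case 2 of the master theorem: T(n) = Θ(f(n) · log n) = Θ(n^3 log n).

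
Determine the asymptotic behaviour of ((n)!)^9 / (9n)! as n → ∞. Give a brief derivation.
((n)!)^9/(9n)! ~ ((2π·n)^(8/2) / 3) · 9^(−9·n)  →  0

Write N = n. Stirling: N! ~ sqrt(2π N)(N/e)^N and (9N)! ~ sqrt(2π·9N)·(9N/e)^(9N).
  (N!)^9/(9N)! ~ (2π N)^(9/2) (N/e)^(9N) / [sqrt(2π·9N) (9N/e)^(9N)]
     = (2π N)^(9/2) / sqrt(2π·9N) · (N/(9N))^(9N)
     = (2π N)^((9−1)/2) / 3 · 9^(−9N).
Since 9^9 > 1, the factor 9^(−9N) decays exponentially, so the ratio → 0. Substituting N = n gives the stated form.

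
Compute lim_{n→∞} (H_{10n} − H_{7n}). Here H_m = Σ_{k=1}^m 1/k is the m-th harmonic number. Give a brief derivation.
lim = ln(10/7)

Euler-Maclaurin gives H_m = ln m + γ + 1/(2m) + O(1/m^2). The γ and O(1/m) terms cancel in the difference:
  H_{10n} − H_{7n} = ln(10n) − ln(7n) + O(1/n) = ln(10/7) + O(1/n).
Hence the limit is ln(10/7).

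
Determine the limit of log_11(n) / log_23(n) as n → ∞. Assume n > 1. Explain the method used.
lim = ln(23) / ln(11) = log_11(23)

Change of base: log_11(n) = ln n / ln 11 and log_23(n) = ln n / ln 23. The ratio is (ln n / ln 11) · (ln 23 / ln n) = ln 23 / ln 11, a constant independent of n. So the limit is ln 23 / ln 11 = log_11(23).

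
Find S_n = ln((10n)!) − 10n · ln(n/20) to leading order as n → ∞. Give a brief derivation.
S_n ~ 10n · (ln 200 − 1) + O(ln n)

Stirling: ln((10n)!) = 10n ln(10n) − 10n + O(ln n).
  S_n = 10n ln(10n) − 10n − 10n ln(n/20) + O(ln n)
      = 10n ln(10n) − 10n ln n + 10n ln 20 − 10n + O(ln n)
      = 10n ln 10 + 10n ln 20 − 10n + O(ln n)
      = 10n (ln 200 − 1) + O(ln n).
Numerically ln(200) − 1 ≈ 4.2983.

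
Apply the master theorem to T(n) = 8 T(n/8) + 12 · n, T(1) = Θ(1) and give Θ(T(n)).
T(n) = Θ(n log n)

log_8 8 = 1, and f(n) = 12 · n = Θ(n^(log_8 8)). This is Case 2 of the master theorem: T(n) = Θ(f(n) · log n) = Θ(n log n).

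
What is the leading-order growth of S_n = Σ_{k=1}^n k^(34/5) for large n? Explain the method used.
S_n ~ (5/39) · n^(39/5)

Integral comparison: Σ_{k=1}^n k^(34/5) = ∫_0^n x^(34/5) dx + O(n^(34/5)). The integral is n^(1 + 34/5) / (1 + 34/5) = n^((34+5)/5) / ((34+5)/5) = (5/39) · n^(39/5).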